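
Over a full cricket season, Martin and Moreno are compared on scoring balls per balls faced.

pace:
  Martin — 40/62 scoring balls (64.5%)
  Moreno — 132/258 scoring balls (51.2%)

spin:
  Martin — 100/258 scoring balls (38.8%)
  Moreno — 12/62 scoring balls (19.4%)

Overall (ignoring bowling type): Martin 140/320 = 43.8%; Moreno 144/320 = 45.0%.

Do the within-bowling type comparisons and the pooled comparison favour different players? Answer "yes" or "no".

Within each bowling type level (pace 64.5% vs 51.2%; spin 38.8% vs 19.4%), Martin has the higher rate every time. Pooled: 43.8% vs 45.0% — Moreno has the higher rate overall. The two comparisons disagree.

yes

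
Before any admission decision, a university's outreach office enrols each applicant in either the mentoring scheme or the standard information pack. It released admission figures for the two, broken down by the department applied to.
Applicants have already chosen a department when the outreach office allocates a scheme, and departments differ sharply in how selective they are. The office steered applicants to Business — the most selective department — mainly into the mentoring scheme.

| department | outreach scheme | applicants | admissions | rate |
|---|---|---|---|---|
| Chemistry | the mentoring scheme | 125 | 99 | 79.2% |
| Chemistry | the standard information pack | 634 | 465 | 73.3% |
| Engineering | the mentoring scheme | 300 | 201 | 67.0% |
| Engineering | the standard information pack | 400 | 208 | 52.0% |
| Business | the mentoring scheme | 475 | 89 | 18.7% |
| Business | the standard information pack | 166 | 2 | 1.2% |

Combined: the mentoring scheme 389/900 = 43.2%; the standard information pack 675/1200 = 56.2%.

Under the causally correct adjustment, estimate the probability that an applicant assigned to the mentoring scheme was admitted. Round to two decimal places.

0.57

Department satisfies the back-door criterion: it is not a descendant of the outreach scheme, and it blocks the spurious path from outreach scheme to outcome. Adjusting for it (i.e., using the within-department rates) gives the causal effect.
Standardising the mentoring scheme to the population department mix: 0.361·99/125 + 0.333·201/300 + 0.305·89/475 = 0.567.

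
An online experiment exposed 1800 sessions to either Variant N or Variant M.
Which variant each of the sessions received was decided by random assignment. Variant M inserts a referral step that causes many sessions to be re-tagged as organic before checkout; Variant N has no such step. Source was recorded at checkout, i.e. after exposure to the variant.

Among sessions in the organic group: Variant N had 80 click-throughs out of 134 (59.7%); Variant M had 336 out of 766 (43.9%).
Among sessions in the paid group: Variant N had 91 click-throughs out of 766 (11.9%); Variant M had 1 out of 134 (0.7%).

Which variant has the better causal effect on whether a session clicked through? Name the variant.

Variant M

Traffic source is recorded after the variant and is itself shifted by it — it sits on the causal path from variant to outcome. Conditioning on a mediator would strip out part of the effect we want; the pooled comparison gives the total causal effect.
Pooled: Variant N 19.0% vs Variant M 37.4%; Variant M is higher overall.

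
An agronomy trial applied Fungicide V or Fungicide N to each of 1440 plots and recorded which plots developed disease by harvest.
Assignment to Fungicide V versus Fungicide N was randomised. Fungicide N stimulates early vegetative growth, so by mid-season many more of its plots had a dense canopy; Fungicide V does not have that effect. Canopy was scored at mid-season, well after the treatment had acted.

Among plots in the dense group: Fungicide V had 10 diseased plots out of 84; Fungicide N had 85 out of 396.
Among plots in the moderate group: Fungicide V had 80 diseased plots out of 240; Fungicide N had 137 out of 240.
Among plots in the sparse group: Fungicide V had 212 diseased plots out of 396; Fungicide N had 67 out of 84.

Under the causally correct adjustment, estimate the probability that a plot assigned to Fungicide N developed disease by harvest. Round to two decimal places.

0.40

The distribution of mid-season canopy is itself part of what the fungicide does — it is an intermediate outcome. Holding it fixed would remove that part of the effect; the total effect is the pooled difference.
So P(outcome | do(Fungicide N)) is just the pooled rate for Fungicide N: 289/720 = 0.401.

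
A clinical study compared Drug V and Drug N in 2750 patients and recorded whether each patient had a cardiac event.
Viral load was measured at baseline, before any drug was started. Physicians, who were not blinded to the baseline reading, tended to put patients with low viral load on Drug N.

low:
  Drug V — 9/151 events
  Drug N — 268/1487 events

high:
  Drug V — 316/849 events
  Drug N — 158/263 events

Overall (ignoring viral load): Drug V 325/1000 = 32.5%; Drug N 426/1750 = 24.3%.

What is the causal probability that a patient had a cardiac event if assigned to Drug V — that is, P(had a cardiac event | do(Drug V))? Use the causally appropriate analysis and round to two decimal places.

Drug V is lower inside every viral load stratum but Drug N is lower in aggregate. Whether to stratify depends on how viral load relates to the drug.
Viral load differs across drugs for reasons unrelated to any effect of the drug itself, and it separately predicts the outcome — a classic confounder. We must compare within viral load levels.
Standardising Drug V to the population viral load mix: 0.596·9/151 + 0.404·316/849 = 0.186.

0.19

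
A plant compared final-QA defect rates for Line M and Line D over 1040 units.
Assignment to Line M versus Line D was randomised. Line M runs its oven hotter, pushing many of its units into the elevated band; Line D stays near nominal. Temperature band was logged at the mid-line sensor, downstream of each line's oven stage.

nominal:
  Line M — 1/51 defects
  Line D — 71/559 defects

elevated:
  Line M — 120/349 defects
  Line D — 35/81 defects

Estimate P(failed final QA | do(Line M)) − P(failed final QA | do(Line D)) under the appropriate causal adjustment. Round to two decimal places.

+0.14

The distribution of in-process temperature band is itself part of what the line does — it is an intermediate outcome. Holding it fixed would remove that part of the effect; the total effect is the pooled difference.
The causal difference is the pooled difference: 0.302 − 0.166 = +0.137.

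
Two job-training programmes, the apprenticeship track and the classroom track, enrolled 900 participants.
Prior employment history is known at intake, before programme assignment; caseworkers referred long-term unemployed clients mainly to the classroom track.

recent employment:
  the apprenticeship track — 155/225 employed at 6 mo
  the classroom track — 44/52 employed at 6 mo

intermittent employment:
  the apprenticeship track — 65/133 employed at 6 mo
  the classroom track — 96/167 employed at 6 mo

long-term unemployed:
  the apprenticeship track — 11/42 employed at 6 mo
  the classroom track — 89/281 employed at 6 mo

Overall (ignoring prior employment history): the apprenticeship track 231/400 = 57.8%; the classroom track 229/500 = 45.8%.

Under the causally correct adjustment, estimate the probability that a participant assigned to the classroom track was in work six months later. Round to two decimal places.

Prior employment history satisfies the back-door criterion: it is not a descendant of the programme, and it blocks the spurious path from programme to outcome. Adjusting for it (i.e., using the within-prior employment history rates) gives the causal effect.
Standardising the classroom track to the population prior employment history mix: 0.308·44/52 + 0.333·96/167 + 0.359·89/281 = 0.566.

0.57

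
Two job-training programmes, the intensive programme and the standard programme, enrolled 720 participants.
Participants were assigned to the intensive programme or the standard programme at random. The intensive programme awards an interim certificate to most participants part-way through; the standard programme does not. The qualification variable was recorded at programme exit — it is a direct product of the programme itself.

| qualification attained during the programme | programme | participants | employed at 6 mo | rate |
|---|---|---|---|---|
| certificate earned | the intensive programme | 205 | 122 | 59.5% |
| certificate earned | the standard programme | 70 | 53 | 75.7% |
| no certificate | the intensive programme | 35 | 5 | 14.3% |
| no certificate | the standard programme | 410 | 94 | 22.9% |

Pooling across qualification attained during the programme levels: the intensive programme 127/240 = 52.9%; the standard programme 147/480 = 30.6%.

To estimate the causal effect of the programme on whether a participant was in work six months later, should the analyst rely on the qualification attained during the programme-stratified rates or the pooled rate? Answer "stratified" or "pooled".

The stratified and pooled comparisons disagree (the standard programme wins within each qualification attained during the programme; the intensive programme wins overall), so the answer turns on the causal role of qualification attained during the programme.
Stratifying would compare programmes among participants the programmes themselves sorted into qualification attained during the programme groups — a form of selection on an intermediate. The unconditioned pooled rates give the total causal effect.
Pooled: the intensive programme 52.9% vs the standard programme 30.6%; the intensive programme is higher overall.

pooled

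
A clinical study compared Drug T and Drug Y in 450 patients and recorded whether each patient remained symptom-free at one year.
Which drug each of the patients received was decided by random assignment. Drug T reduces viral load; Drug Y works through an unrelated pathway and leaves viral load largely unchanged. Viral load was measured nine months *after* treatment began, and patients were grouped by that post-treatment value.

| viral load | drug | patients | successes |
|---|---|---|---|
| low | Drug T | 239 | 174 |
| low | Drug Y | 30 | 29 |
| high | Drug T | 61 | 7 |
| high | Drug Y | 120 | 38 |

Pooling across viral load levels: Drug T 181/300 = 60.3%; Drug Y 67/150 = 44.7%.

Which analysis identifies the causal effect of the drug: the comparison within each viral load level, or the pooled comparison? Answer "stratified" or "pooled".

Viral load is recorded after the drug and is itself shifted by it — it sits on the causal path from drug to outcome. Conditioning on a mediator would strip out part of the effect we want; the pooled comparison gives the total causal effect.
Pooled: Drug T 60.3% vs Drug Y 44.7%; Drug T is higher overall.

pooled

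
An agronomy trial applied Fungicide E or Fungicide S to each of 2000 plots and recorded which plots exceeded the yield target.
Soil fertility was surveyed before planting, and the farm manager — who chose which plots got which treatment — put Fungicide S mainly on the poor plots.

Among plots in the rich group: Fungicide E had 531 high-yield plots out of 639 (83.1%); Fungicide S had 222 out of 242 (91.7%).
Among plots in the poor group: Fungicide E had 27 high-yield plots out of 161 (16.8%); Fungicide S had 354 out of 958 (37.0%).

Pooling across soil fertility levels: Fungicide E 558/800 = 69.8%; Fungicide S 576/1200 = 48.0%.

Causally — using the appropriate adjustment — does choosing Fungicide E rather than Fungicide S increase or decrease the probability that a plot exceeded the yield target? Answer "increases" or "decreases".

Since soil fertility is a pre-existing factor (not a product of the fungicide) and it affects the outcome on its own, it is a confounder. The stratified rates, not the pooled rate, identify the causal effect.
Within each level — rich: 83.1% vs 91.7%; poor: 16.8% vs 37.0% — Fungicide S is higher every time.

decreases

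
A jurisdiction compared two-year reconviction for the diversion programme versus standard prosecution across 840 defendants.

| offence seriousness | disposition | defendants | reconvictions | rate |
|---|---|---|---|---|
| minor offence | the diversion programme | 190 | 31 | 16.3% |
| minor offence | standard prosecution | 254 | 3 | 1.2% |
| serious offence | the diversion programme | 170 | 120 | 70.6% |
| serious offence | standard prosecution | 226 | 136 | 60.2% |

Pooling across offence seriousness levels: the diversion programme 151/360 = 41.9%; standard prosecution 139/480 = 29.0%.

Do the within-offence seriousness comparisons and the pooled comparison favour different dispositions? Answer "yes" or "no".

no

Within each offence seriousness level (minor offence 16.3% vs 1.2%; serious offence 70.6% vs 60.2%), standard prosecution has the lower rate every time. Pooled: 41.9% vs 29.0% — standard prosecution has the lower rate overall. They agree.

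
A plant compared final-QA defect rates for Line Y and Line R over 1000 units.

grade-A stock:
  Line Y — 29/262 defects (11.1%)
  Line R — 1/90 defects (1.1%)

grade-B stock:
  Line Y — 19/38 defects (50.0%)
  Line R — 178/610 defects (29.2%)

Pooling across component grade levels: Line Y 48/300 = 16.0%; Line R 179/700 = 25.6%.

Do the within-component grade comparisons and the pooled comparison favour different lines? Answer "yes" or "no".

yes

Within each component grade level (grade-A stock 11.1% vs 1.1%; grade-B stock 50.0% vs 29.2%), Line R has the lower rate every time. Pooled: 16.0% vs 25.6% — Line Y has the lower rate overall. The two comparisons disagree.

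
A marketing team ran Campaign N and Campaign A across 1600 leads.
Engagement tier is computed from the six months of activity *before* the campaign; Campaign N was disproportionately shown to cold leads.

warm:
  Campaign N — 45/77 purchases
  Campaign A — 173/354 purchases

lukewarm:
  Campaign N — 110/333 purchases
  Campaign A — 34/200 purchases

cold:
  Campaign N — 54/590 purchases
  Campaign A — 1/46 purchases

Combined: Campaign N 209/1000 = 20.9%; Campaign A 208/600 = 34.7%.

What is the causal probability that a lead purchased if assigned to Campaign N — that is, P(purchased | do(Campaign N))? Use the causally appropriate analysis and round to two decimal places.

The stratified and pooled comparisons disagree (Campaign N wins within each engagement tier; Campaign A wins overall), so the answer turns on the causal role of engagement tier.
Here engagement tier is a common cause — it drives both which campaign a case falls under and the outcome. The crude comparison mixes populations; the stratum-specific rates are the causally relevant ones.
Standardising Campaign N to the population engagement tier mix: 0.269·45/77 + 0.333·110/333 + 0.398·54/590 = 0.304.

0.30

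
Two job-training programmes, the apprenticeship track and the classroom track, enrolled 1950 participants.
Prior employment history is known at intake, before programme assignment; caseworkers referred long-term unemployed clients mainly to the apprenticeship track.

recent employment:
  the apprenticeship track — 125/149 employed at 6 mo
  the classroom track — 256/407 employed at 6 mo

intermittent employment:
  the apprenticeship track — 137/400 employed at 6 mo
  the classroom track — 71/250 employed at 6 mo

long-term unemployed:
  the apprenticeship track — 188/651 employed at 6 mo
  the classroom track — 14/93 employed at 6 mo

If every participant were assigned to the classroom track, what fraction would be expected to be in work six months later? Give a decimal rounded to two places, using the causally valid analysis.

0.33

The imbalance in prior employment history arose from how participants were allocated, not from anything the programme did; and prior employment history independently affects the outcome. The pooled gap is confounded — condition on prior employment history.
Standardising the classroom track to the population prior employment history mix: 0.285·256/407 + 0.333·71/250 + 0.382·14/93 = 0.331.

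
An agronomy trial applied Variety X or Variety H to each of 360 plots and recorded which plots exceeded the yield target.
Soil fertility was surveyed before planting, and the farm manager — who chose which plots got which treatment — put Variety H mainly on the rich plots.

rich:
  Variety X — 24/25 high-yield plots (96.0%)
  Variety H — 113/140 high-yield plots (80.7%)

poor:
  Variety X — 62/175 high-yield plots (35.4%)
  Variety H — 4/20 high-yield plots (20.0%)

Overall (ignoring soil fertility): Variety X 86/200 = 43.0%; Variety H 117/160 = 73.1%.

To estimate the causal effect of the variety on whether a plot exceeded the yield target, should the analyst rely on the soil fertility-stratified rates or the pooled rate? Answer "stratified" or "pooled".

stratified

Here soil fertility is a common cause — it drives both which variety a case falls under and the outcome. The crude comparison mixes populations; the stratum-specific rates are the causally relevant ones.
Within each level — rich: 96.0% vs 80.7%; poor: 35.4% vs 20.0% — Variety X is higher every time.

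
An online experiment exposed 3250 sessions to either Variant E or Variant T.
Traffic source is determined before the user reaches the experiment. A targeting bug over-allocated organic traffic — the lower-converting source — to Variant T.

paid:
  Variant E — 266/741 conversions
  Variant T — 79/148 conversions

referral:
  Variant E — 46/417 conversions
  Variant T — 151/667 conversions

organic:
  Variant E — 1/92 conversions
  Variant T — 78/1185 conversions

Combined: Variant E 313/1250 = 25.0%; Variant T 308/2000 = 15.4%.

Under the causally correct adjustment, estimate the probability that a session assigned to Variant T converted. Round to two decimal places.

Within every traffic source level Variant T has the higher rate, yet pooled Variant E does — Simpson's reversal.
Since traffic source is a pre-existing factor (not a product of the variant) and it affects the outcome on its own, it is a confounder. The stratified rates, not the pooled rate, identify the causal effect.
Standardising Variant T to the population traffic source mix: 0.274·79/148 + 0.334·151/667 + 0.393·78/1185 = 0.247.

0.25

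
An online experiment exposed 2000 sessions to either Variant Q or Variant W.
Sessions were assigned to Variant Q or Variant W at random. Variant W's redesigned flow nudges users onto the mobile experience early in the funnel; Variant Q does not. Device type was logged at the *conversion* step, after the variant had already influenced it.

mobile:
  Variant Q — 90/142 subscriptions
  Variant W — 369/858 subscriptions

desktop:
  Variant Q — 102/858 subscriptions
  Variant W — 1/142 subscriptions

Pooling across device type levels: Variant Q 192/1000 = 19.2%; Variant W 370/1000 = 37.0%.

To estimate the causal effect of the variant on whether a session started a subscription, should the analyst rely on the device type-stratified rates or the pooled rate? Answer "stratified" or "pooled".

Variant Q is higher inside every device type stratum but Variant W is higher in aggregate. Whether to stratify depends on how device type relates to the variant.
Device type lies on the pathway variant → device type → outcome, so adjusting for it blocks the indirect effect. For the total causal effect of variant, use the unadjusted pooled rates.
Pooled: Variant Q 19.2% vs Variant W 37.0%; Variant W is higher overall.

pooled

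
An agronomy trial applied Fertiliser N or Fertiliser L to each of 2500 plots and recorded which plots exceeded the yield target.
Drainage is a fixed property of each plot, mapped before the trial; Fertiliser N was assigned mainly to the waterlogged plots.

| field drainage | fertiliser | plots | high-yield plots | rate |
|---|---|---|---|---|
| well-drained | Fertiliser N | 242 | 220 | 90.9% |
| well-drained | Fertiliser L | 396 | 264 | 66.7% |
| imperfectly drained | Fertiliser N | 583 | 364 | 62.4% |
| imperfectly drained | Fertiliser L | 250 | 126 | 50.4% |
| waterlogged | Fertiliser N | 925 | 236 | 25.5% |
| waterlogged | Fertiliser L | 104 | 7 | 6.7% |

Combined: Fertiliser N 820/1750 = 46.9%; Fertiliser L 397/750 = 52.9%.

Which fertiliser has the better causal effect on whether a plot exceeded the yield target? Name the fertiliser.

Fertiliser N

Field drainage is set before the fertiliser has any effect — it is not caused by the fertiliser — and it independently drives the outcome. That makes it a confounder, so the causal comparison is within field drainage levels.
Within each level — well-drained: 90.9% vs 66.7%; imperfectly drained: 62.4% vs 50.4%; waterlogged: 25.5% vs 6.7% — Fertiliser N is higher every time.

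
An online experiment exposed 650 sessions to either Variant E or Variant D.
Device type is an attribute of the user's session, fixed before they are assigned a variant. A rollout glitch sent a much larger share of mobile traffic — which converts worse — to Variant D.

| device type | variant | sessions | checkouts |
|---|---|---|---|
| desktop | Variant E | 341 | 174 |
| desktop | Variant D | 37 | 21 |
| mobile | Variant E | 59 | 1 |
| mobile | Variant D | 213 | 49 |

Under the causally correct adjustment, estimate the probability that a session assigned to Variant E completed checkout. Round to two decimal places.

0.30

The imbalance in device type arose from how sessions were allocated, not from anything the variant did; and device type independently affects the outcome. The pooled gap is confounded — condition on device type.
Standardising Variant E to the population device type mix: 0.582·174/341 + 0.418·1/59 = 0.304.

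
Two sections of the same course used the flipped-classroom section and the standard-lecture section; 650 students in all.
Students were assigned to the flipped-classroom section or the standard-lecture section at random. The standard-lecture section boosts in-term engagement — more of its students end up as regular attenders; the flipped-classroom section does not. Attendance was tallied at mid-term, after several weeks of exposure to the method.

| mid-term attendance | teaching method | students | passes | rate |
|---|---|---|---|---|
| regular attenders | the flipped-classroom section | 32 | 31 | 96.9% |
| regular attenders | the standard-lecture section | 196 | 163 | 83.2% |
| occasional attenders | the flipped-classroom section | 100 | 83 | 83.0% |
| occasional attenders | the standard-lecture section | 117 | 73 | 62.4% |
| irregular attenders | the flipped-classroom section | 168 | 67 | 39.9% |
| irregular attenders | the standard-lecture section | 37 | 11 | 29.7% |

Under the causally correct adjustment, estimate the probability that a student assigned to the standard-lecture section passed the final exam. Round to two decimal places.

0.71

The distribution of mid-term attendance is itself part of what the teaching method does — it is an intermediate outcome. Holding it fixed would remove that part of the effect; the total effect is the pooled difference.
So P(outcome | do(the standard-lecture section)) is just the pooled rate for the standard-lecture section: 247/350 = 0.706.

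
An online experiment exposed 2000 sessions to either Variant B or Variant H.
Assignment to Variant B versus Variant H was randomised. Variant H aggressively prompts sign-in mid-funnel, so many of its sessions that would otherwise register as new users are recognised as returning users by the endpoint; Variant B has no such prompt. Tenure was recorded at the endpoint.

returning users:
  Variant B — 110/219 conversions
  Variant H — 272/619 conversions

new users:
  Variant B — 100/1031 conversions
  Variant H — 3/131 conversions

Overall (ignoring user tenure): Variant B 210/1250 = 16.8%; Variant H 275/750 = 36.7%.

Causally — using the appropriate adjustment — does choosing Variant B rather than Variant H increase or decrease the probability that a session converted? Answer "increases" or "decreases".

Within every user tenure level Variant B has the higher rate, yet pooled Variant H does — Simpson's reversal.
Stratifying would compare variants among sessions the variants themselves sorted into user tenure groups — a form of selection on an intermediate. The unconditioned pooled rates give the total causal effect.
Pooled: Variant B 16.8% vs Variant H 36.7%; Variant H is higher overall.

decreases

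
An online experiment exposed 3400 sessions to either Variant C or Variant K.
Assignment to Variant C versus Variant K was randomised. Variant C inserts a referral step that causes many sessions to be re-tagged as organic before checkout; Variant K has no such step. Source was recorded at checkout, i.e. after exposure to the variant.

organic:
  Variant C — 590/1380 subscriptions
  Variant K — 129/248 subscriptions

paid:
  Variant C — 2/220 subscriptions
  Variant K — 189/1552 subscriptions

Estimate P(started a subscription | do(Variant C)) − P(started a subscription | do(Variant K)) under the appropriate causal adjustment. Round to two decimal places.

The stratified and pooled comparisons disagree (Variant K wins within each traffic source; Variant C wins overall), so the answer turns on the causal role of traffic source.
Traffic source lies on the pathway variant → traffic source → outcome, so adjusting for it blocks the indirect effect. For the total causal effect of variant, use the unadjusted pooled rates.
The causal difference is the pooled difference: 0.370 − 0.177 = +0.193.

+0.19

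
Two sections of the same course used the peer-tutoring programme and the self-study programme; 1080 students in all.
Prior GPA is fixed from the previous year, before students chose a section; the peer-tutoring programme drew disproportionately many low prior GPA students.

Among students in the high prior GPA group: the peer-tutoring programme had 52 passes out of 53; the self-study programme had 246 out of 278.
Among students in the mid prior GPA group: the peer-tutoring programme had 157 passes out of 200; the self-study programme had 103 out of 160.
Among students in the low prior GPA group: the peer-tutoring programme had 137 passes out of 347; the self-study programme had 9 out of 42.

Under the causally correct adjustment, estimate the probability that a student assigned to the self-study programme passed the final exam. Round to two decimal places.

The prior GPA band-specific comparison favours the peer-tutoring programme throughout, but the pooled figures favour the self-study programme. The question is whether to condition on prior GPA band.
Prior GPA band differs across teaching methods for reasons unrelated to any effect of the teaching method itself, and it separately predicts the outcome — a classic confounder. We must compare within prior GPA band levels.
Standardising the self-study programme to the population prior GPA band mix: 0.306·246/278 + 0.333·103/160 + 0.360·9/42 = 0.563.

0.56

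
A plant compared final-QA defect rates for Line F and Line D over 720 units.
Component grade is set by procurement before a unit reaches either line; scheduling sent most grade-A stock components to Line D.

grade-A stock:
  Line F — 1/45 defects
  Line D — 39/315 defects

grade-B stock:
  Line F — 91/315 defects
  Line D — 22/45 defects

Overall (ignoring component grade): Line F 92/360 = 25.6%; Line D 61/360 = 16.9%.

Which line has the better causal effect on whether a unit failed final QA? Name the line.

Within every component grade level Line F has the lower rate, yet pooled Line D does — Simpson's reversal.
Since component grade is a pre-existing factor (not a product of the line) and it affects the outcome on its own, it is a confounder. The stratified rates, not the pooled rate, identify the causal effect.
Within each level — grade-A stock: 2.2% vs 12.4%; grade-B stock: 28.9% vs 48.9% — Line F is lower every time.

Line F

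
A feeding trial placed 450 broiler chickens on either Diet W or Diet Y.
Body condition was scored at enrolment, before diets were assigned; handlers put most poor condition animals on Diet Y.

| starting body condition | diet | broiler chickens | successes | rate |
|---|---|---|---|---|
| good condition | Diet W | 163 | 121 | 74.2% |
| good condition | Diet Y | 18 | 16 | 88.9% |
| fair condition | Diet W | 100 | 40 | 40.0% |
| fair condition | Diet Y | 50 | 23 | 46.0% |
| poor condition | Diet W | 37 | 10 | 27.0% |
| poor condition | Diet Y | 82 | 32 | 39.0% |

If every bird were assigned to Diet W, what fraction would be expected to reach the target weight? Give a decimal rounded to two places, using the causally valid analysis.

0.50

Since starting body condition is a pre-existing factor (not a product of the diet) and it affects the outcome on its own, it is a confounder. The stratified rates, not the pooled rate, identify the causal effect.
Standardising Diet W to the population starting body condition mix: 0.402·121/163 + 0.333·40/100 + 0.264·10/37 = 0.503.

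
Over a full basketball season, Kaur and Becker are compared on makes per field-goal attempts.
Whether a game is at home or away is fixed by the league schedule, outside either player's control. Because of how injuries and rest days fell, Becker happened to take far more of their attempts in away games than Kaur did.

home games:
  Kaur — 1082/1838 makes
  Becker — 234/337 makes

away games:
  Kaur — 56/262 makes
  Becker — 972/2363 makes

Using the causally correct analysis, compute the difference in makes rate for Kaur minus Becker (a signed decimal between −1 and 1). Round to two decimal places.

Nothing the player does changes game venue; the imbalance is an allocation artefact. With game venue also predicting the outcome, the pooled figure is confounded, and the within-stratum comparison is the causal one.
Adjusting over the population distribution of game venue: 0.453·(0.589−0.694) + 0.547·(0.214−0.411) = -0.156.

-0.16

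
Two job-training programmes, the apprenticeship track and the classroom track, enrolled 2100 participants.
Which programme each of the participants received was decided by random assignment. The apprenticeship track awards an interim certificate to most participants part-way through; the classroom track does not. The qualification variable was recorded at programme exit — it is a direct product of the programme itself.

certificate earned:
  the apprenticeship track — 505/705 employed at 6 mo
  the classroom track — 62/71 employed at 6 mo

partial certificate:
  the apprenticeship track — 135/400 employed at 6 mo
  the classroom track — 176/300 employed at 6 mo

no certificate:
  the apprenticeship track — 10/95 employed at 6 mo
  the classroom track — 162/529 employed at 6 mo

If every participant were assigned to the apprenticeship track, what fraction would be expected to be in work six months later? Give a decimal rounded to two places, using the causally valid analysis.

Qualification attained during the programme here is a post-treatment variable shaped by the programme; conditioning on it would introduce bias rather than remove it. The overall comparison is the causal one.
So P(outcome | do(the apprenticeship track)) is just the pooled rate for the apprenticeship track: 650/1200 = 0.542.

0.54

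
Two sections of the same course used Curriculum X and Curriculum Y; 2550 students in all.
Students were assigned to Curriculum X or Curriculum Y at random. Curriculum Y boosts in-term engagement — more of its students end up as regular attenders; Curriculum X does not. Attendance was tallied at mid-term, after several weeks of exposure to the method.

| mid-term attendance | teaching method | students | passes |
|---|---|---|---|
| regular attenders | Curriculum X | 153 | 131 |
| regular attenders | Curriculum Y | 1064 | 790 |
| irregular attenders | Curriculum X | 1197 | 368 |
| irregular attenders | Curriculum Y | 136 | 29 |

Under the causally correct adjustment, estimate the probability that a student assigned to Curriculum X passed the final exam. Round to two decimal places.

0.37

The stratified and pooled comparisons disagree (Curriculum X wins within each mid-term attendance; Curriculum Y wins overall), so the answer turns on the causal role of mid-term attendance.
Stratifying would compare teaching methods among students the teaching methods themselves sorted into mid-term attendance groups — a form of selection on an intermediate. The unconditioned pooled rates give the total causal effect.
So P(outcome | do(Curriculum X)) is just the pooled rate for Curriculum X: 499/1350 = 0.370.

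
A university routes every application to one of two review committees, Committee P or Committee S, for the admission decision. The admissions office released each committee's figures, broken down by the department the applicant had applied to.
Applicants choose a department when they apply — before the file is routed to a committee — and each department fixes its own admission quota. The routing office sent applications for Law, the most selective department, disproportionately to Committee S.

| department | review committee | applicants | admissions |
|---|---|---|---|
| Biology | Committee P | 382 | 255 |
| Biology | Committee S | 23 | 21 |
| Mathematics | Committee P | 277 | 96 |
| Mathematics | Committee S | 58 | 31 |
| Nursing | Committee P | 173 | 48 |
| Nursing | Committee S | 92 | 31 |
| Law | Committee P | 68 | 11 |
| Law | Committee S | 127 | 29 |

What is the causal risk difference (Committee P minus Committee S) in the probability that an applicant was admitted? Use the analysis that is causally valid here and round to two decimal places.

-0.16

Department satisfies the back-door criterion: it is not a descendant of the review committee, and it blocks the spurious path from review committee to outcome. Adjusting for it (i.e., using the within-department rates) gives the causal effect.
Adjusting over the population distribution of department: 0.338·(0.668−0.913) + 0.279·(0.347−0.534) + 0.221·(0.277−0.337) + 0.163·(0.162−0.228) = -0.159.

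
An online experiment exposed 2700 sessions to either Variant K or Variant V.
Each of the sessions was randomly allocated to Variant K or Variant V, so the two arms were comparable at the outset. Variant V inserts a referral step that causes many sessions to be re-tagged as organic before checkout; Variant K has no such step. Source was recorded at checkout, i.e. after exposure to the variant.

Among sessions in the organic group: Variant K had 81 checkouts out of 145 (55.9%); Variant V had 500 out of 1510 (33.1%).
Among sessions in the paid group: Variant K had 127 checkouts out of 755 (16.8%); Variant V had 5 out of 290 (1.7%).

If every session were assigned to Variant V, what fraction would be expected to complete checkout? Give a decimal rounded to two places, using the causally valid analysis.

The traffic source-specific comparison favours Variant K throughout, but the pooled figures favour Variant V. The question is whether to condition on traffic source.
Traffic source is recorded after the variant and is itself shifted by it — it sits on the causal path from variant to outcome. Conditioning on a mediator would strip out part of the effect we want; the pooled comparison gives the total causal effect.
So P(outcome | do(Variant V)) is just the pooled rate for Variant V: 505/1800 = 0.281.

0.28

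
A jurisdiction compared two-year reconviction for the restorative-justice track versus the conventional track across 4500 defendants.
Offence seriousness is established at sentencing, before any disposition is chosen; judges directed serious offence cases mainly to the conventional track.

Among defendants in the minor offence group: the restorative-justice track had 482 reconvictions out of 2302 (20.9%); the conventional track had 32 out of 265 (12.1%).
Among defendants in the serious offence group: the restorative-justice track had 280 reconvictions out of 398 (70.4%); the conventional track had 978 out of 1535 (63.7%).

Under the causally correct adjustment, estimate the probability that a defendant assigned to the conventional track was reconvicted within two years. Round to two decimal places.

0.34

Since offence seriousness is a pre-existing factor (not a product of the disposition) and it affects the outcome on its own, it is a confounder. The stratified rates, not the pooled rate, identify the causal effect.
Standardising the conventional track to the population offence seriousness mix: 0.570·32/265 + 0.430·978/1535 = 0.343.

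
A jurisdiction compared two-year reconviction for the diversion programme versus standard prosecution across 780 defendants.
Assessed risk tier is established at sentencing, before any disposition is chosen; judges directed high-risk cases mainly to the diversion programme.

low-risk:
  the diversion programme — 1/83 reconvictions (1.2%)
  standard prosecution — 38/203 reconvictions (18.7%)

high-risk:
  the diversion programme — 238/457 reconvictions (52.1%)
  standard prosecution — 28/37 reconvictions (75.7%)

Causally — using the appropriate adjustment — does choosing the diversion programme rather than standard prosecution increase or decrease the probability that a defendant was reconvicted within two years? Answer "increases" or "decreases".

Assessed risk tier satisfies the back-door criterion: it is not a descendant of the disposition, and it blocks the spurious path from disposition to outcome. Adjusting for it (i.e., using the within-assessed risk tier rates) gives the causal effect.
Within each level — low-risk: 1.2% vs 18.7%; high-risk: 52.1% vs 75.7% — the diversion programme is lower every time.

decreases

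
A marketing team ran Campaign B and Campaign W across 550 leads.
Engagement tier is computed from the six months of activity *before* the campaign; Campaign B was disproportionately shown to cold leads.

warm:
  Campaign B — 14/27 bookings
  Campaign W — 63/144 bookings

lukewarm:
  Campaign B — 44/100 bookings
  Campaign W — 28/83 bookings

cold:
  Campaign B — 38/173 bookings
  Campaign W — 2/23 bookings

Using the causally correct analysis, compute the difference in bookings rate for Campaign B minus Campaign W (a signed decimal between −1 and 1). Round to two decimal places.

Here engagement tier is a common cause — it drives both which campaign a case falls under and the outcome. The crude comparison mixes populations; the stratum-specific rates are the causally relevant ones.
Adjusting over the population distribution of engagement tier: 0.311·(0.519−0.438) + 0.333·(0.440−0.337) + 0.356·(0.220−0.087) = +0.107.

+0.11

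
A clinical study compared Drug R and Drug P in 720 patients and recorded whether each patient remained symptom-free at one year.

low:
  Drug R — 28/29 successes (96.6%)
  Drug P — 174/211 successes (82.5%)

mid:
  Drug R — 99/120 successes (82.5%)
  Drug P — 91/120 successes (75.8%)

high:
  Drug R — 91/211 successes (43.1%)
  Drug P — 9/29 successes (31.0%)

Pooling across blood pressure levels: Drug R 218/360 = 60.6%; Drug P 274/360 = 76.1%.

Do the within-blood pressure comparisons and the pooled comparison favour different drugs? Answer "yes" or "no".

Within each blood pressure level (low 96.6% vs 82.5%; mid 82.5% vs 75.8%; high 43.1% vs 31.0%), Drug R has the higher rate every time. Pooled: 60.6% vs 76.1% — Drug P has the higher rate overall. The two comparisons disagree.

yes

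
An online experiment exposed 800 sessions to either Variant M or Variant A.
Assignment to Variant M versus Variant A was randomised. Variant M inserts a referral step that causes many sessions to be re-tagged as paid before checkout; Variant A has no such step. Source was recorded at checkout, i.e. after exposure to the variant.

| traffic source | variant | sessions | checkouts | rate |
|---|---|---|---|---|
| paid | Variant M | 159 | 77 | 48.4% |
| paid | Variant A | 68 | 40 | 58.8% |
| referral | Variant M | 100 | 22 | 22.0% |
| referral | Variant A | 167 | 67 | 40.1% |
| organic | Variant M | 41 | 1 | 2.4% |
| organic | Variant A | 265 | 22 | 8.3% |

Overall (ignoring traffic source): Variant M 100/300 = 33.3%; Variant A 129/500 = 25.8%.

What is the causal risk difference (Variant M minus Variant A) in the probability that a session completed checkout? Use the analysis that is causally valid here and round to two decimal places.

+0.08

Variant A is higher inside every traffic source stratum but Variant M is higher in aggregate. Whether to stratify depends on how traffic source relates to the variant.
Stratifying would compare variants among sessions the variants themselves sorted into traffic source groups — a form of selection on an intermediate. The unconditioned pooled rates give the total causal effect.
The causal difference is the pooled difference: 0.333 − 0.258 = +0.075.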